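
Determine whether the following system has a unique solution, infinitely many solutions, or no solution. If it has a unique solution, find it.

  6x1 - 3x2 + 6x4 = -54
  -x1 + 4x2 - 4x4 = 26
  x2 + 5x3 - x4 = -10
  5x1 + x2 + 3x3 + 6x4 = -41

Row-reduce the augmented matrix:
R1 ← R1 / (6).
R2 ← R2 + 1·R1.
R4 ← R4 − 5·R1.
R2 ← R2 / (7/2).
R1 ← R1 + 1/2·R2.
R3 ← R3 − 1·R2.
R4 ← R4 − 7/2·R2.
R3 ← R3 / (5).
R4 ← R4 − 3·R3.
R4 ← R4 / (143/35).
R1 ← R1 − 4/7·R4.
R2 ← R2 + 6/7·R4.
R3 ← R3 + 1/35·R4.
Reading off the reduced rows gives x1 = -6, x2 = 4, x3 = -3, x4 = -1.

x1 = -6, x2 = 4, x3 = -3, x4 = -1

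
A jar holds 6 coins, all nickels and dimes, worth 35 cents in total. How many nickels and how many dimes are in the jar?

Let n = nickels, d = dimes.
  n + d = 6
  5n + 10d = 35
Row-reduce the augmented matrix:
R2 ← R2 − 5·R1.
R2 ← R2 / (5).
R1 ← R1 − 1·R2.
Reading off the reduced rows gives n = 5, d = 1.

nickels: 5, dimes: 1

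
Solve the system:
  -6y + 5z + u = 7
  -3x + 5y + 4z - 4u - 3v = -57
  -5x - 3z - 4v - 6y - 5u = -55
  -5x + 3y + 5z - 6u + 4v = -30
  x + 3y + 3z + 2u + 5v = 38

x = 2, y = -1, z = -1, u = 6, v = 6

Row-reduce the augmented matrix:
Swap R1 and R2.
R1 ← R1 / (-3).
R3 ← R3 + 5·R1.
R4 ← R4 + 5·R1.
R5 ← R5 − 1·R1.
R2 ← R2 / (-6).
R1 ← R1 + 5/3·R2.
R3 ← R3 + 43/3·R2.
R4 ← R4 + 16/3·R2.
R5 ← R5 − 14/3·R2.
R3 ← R3 / (-389/18).
R1 ← R1 + 49/18·R3.
R2 ← R2 + 5/6·R3.
R4 ← R4 + 55/9·R3.
R5 ← R5 − 74/9·R3.
R4 ← R4 / (-7/389).
R1 ← R1 − 446/389·R4.
R2 ← R2 + 54/389·R4.
R3 ← R3 − 13/389·R4.
R5 ← R5 − 455/389·R4.
R5 ← R5 / (571).
R1 ← R1 − 3894/7·R5.
R2 ← R2 + 471/7·R5.
R3 ← R3 − 113/7·R5.
R4 ← R4 + 3391/7·R5.
Reading off the reduced rows gives x = 2, y = -1, z = -1, u = 6, v = 6.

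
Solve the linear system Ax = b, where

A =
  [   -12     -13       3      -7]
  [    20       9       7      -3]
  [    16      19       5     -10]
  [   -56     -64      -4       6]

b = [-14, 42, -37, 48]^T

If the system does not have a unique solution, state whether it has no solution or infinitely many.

no solution

Row-reduce:
R1 ← R1 / (-12).
R2 ← R2 − 20·R1.
R3 ← R3 − 16·R1.
R4 ← R4 + 56·R1.
R2 ← R2 / (-38/3).
R1 ← R1 − 13/12·R2.
R3 ← R3 − 5/3·R2.
R4 ← R4 + 10/3·R2.
R3 ← R3 / (201/19).
R1 ← R1 − 59/76·R3.
R2 ← R2 + 18/19·R3.
R4 ← R4 + 402/19·R3.
Row 4 reduces to 0 = 2, a contradiction. The system is inconsistent.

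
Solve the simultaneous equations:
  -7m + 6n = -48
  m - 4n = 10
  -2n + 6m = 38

m = 6, n = -1

Row-reduce the augmented matrix:
R1 ← R1 / (-7).
R2 ← R2 − 1·R1.
R3 ← R3 − 6·R1.
R2 ← R2 / (-22/7).
R1 ← R1 + 6/7·R2.
R3 ← R3 − 22/7·R2.
R3 reduces to 0 = 0, so the extra equation is consistent.
Reading off the reduced rows gives m = 6, n = -1.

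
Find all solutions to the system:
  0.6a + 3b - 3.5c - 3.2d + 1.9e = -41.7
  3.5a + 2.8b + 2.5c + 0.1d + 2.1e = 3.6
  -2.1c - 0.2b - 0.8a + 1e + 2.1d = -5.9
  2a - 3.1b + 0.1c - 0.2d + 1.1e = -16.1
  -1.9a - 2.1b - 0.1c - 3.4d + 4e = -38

Row-reduce the augmented matrix:
R1 ← R1 / (3/5).
R2 ← R2 − 7/2·R1.
R3 ← R3 + 4/5·R1.
R4 ← R4 − 2·R1.
R5 ← R5 + 19/10·R1.
R2 ← R2 / (-147/10).
R1 ← R1 − 5·R2.
R3 ← R3 − 19/5·R2.
R4 ← R4 + 131/10·R2.
R5 ← R5 − 37/5·R2.
R3 ← R3 / (-1858/2205).
R1 ← R1 − 865/441·R3.
R2 ← R2 + 1375/882·R3.
R4 ← R4 + 76343/8820·R3.
R5 ← R5 − 3113/8820·R3.
R4 ← R4 / (-2514537/74320).
R1 ← R1 − 27123/3716·R4.
R2 ← R2 + 46401/7432·R4.
R3 ← R3 + 11839/3716·R4.
R5 ← R5 + 220113/74320·R4.
R5 ← R5 / (9566534/1396965).
R1 ← R1 − 707849/838179·R5.
R2 ← R2 − 129560/838179·R5.
R3 ← R3 + 1324819/2514537·R5.
R4 ← R4 − 718567/2514537·R5.
Reading off the reduced rows gives a = -2, b = 2, c = 6, d = 5, e = -5.

a = -2, b = 2, c = 6, d = 5, e = -5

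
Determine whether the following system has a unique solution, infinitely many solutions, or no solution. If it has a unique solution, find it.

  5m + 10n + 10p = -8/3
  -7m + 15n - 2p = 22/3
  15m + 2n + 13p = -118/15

m = 0, n = 2/5, p = -2/3

Row-reduce the augmented matrix:
R1 ← R1 / (5).
R2 ← R2 + 7·R1.
R3 ← R3 − 15·R1.
R2 ← R2 / (29).
R1 ← R1 − 2·R2.
R3 ← R3 + 28·R2.
R3 ← R3 / (-157/29).
R1 ← R1 − 34/29·R3.
R2 ← R2 − 12/29·R3.
Reading off the reduced rows gives m = 0, n = 2/5, p = -2/3.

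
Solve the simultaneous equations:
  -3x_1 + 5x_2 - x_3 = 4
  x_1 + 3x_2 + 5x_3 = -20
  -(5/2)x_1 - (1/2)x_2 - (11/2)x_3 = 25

no solution

Row-reduce:
R1 ← R1 / (-3).
R2 ← R2 − 1·R1.
R3 ← R3 + 5/2·R1.
R2 ← R2 / (14/3).
R1 ← R1 + 5/3·R2.
R3 ← R3 + 14/3·R2.
Row 3 reduces to 0 = 3, a contradiction. The system is inconsistent.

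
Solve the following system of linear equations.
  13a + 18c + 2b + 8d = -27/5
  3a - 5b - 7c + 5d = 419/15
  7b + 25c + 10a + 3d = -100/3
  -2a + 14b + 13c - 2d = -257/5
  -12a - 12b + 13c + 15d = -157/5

Row-reduce the augmented matrix:
R1 ← R1 / (13).
R2 ← R2 − 3·R1.
R3 ← R3 − 10·R1.
R4 ← R4 + 2·R1.
R5 ← R5 + 12·R1.
R2 ← R2 / (-71/13).
R1 ← R1 − 2/13·R2.
R3 ← R3 − 71/13·R2.
R4 ← R4 − 186/13·R2.
R5 ← R5 + 132/13·R2.
Swap R3 and R4.
R3 ← R3 / (-955/71).
R1 ← R1 − 76/71·R3.
R2 ← R2 − 145/71·R3.
R5 ← R5 − 3575/71·R3.
Swap R4 and R5.
R4 ← R4 / (8513/191).
R1 ← R1 − 1242/955·R4.
R2 ← R2 − 107/191·R4.
R3 ← R3 + 532/955·R4.
R5 reduces to 0 = 0, so the extra equation is consistent.
Reading off the reduced rows gives a = 7/3, b = -5/3, c = -9/5, d = 0.

a = 7/3, b = -5/3, c = -9/5, d = 0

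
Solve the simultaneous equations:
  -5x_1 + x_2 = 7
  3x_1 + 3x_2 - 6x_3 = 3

infinitely many solutions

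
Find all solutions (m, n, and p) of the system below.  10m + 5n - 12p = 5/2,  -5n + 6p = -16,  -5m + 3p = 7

Row-reduce:
R1 ← R1 / (10).
R3 ← R3 + 5·R1.
R2 ← R2 / (-5).
R1 ← R1 − 1/2·R2.
R3 ← R3 − 5/2·R2.
Row 3 reduces to 0 = 1/4, a contradiction. The system is inconsistent.

no solution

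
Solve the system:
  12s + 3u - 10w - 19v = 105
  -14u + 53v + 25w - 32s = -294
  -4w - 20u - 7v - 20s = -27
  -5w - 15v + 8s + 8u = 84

Row-reduce:
R1 ← R1 / (3).
R2 ← R2 + 14·R1.
R3 ← R3 + 20·R1.
R4 ← R4 − 8·R1.
R2 ← R2 / (-107/3).
R1 ← R1 + 19/3·R2.
R3 ← R3 + 401/3·R2.
R4 ← R4 − 107/3·R2.
R3 ← R3 / (1127/107).
R1 ← R1 − 55/107·R3.
R2 ← R2 − 65/107·R3.
Rank is 3 with 4 unknowns, leaving s free.

infinitely many solutions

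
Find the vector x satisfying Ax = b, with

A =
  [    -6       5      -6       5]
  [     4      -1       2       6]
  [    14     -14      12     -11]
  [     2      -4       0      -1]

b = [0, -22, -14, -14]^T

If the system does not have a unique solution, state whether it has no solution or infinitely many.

infinitely many solutions

Row-reduce:
R1 ← R1 / (-6).
R2 ← R2 − 4·R1.
R3 ← R3 − 14·R1.
R4 ← R4 − 2·R1.
R2 ← R2 / (7/3).
R1 ← R1 + 5/6·R2.
R3 ← R3 + 7/3·R2.
R4 ← R4 + 7/3·R2.
R3 ← R3 / (-4).
R1 ← R1 − 2/7·R3.
R2 ← R2 + 6/7·R3.
R4 ← R4 + 4·R3.
Rank is 3 with 4 unknowns, leaving x_4 free.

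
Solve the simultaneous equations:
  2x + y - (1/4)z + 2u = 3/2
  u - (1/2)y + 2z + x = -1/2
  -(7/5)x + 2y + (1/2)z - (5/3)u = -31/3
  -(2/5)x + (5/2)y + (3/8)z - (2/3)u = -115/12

Row-reduce:
R1 ← R1 / (2).
R2 ← R2 − 1·R1.
R3 ← R3 + 7/5·R1.
R4 ← R4 + 2/5·R1.
R2 ← R2 / (-1).
R1 ← R1 − 1/2·R2.
R3 ← R3 − 27/10·R2.
R4 ← R4 − 27/10·R2.
R3 ← R3 / (97/16).
R1 ← R1 − 15/16·R3.
R2 ← R2 + 17/8·R3.
R4 ← R4 − 97/16·R3.
Rank is 3 with 4 unknowns, leaving u free.

infinitely many solutions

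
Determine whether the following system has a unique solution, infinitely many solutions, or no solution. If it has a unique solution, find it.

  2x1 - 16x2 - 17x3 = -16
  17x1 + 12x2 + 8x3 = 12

Row-reduce:
R1 ← R1 / (2).
R2 ← R2 − 17·R1.
R2 ← R2 / (148).
R1 ← R1 + 8·R2.
Rank is 2 with 3 unknowns, leaving x3 free.

infinitely many solutions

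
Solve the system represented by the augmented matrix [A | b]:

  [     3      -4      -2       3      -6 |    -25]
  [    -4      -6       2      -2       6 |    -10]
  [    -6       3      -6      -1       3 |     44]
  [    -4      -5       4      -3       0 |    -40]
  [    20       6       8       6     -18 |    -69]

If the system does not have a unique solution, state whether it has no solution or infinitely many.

no solution

Row-reduce:
R1 ← R1 / (3).
R2 ← R2 + 4·R1.
R3 ← R3 + 6·R1.
R4 ← R4 + 4·R1.
R5 ← R5 − 20·R1.
R2 ← R2 / (-34/3).
R1 ← R1 + 4/3·R2.
R3 ← R3 + 5·R2.
R4 ← R4 + 31/3·R2.
R5 ← R5 − 98/3·R2.
R3 ← R3 / (-165/17).
R1 ← R1 + 10/17·R3.
R2 ← R2 − 1/17·R3.
R4 ← R4 − 33/17·R3.
R5 ← R5 − 330/17·R3.
R4 ← R4 / (-39/5).
R1 ← R1 + 14/11·R4.
R2 ← R2 − 7/55·R4.
R3 ← R3 − 46/55·R4.
Row 5 reduces to 0 = -1, a contradiction. The system is inconsistent.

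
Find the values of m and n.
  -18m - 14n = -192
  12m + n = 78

m = 6, n = 6

From equation 2: n = 78 − 12·m.
Substitute into equation 1 and solve: m = 6.
Then n = 6.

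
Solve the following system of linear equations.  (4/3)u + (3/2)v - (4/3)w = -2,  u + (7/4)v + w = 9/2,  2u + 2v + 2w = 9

u = 3/2, v = 0, w = 3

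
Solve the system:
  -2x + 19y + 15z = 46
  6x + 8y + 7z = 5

Row-reduce:
R1 ← R1 / (-2).
R2 ← R2 − 6·R1.
R2 ← R2 / (65).
R1 ← R1 + 19/2·R2.
Rank is 2 with 3 unknowns, leaving z free.

infinitely many solutions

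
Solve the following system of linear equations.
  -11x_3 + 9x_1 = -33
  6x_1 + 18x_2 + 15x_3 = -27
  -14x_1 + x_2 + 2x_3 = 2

Row-reduce the augmented matrix:
R1 ← R1 / (9).
R2 ← R2 − 6·R1.
R3 ← R3 + 14·R1.
R2 ← R2 / (18).
R3 ← R3 − 1·R2.
R3 ← R3 / (-883/54).
R1 ← R1 + 11/9·R3.
R2 ← R2 − 67/54·R3.
Reading off the reduced rows gives x_1 = 0, x_2 = -4, x_3 = 3.

x_1 = 0, x_2 = -4, x_3 = 3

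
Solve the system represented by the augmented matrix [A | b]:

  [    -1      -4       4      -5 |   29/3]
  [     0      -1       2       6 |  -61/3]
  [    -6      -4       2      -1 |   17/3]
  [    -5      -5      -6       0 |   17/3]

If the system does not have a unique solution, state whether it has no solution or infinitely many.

Row-reduce the augmented matrix:
R1 ← R1 / (-1).
R3 ← R3 + 6·R1.
R4 ← R4 + 5·R1.
R2 ← R2 / (-1).
R1 ← R1 − 4·R2.
R3 ← R3 − 20·R2.
R4 ← R4 − 15·R2.
R3 ← R3 / (18).
R1 ← R1 − 4·R3.
R2 ← R2 + 2·R3.
R4 ← R4 − 4·R3.
R4 ← R4 / (737/9).
R1 ← R1 + 37/9·R4.
R2 ← R2 − 95/9·R4.
R3 ← R3 − 149/18·R4.
Reading off the reduced rows gives x_1 = -4/3, x_2 = 1, x_3 = -2/3, x_4 = -3.

x_1 = -4/3, x_2 = 1, x_3 = -2/3, x_4 = -3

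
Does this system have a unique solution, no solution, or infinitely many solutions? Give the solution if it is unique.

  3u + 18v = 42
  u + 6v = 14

infinitely many solutions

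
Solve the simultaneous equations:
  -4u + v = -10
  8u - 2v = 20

infinitely many solutions

Row-reduce:
R1 ← R1 / (-4).
R2 ← R2 − 8·R1.
Rank is 1 with 2 unknowns, leaving v free.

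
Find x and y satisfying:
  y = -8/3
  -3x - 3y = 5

Row-reduce the augmented matrix:
Swap R1 and R2.
R1 ← R1 / (-3).
R1 ← R1 − 1·R2.
Reading off the reduced rows gives x = 1, y = -8/3.

x = 1, y = -8/3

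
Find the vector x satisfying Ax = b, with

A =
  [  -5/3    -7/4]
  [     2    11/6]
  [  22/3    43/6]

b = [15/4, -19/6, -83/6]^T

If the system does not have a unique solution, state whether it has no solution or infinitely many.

Row-reduce the augmented matrix:
R1 ← R1 / (-5/3).
R2 ← R2 − 2·R1.
R3 ← R3 − 22/3·R1.
R2 ← R2 / (-4/15).
R1 ← R1 − 21/20·R2.
R3 ← R3 + 8/15·R2.
R3 reduces to 0 = 0, so the extra equation is consistent.
Reading off the reduced rows gives x_1 = 3, x_2 = -5.

x_1 = 3, x_2 = -5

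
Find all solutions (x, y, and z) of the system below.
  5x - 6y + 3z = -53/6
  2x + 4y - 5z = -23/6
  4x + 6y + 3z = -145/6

Row-reduce the augmented matrix:
R1 ← R1 / (5).
R2 ← R2 − 2·R1.
R3 ← R3 − 4·R1.
R2 ← R2 / (32/5).
R1 ← R1 + 6/5·R2.
R3 ← R3 − 54/5·R2.
R3 ← R3 / (177/16).
R1 ← R1 + 9/16·R3.
R2 ← R2 + 31/32·R3.
Reading off the reduced rows gives x = -8/3, y = -3/2, z = -3/2.

x = -8/3, y = -3/2, z = -3/2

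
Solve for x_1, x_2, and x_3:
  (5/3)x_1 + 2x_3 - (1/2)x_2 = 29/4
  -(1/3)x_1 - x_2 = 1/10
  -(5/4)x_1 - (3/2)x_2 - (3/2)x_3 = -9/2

x_1 = 6/5, x_2 = -1/2, x_3 = 5/2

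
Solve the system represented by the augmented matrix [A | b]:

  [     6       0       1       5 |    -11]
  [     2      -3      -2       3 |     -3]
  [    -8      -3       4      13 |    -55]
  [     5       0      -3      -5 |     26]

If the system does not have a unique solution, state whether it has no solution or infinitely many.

Row-reduce:
R1 ← R1 / (6).
R2 ← R2 − 2·R1.
R3 ← R3 + 8·R1.
R4 ← R4 − 5·R1.
R2 ← R2 / (-3).
R3 ← R3 + 3·R2.
R3 ← R3 / (23/3).
R1 ← R1 − 1/6·R3.
R2 ← R2 − 7/9·R3.
R4 ← R4 + 23/6·R3.
Rank is 3 with 4 unknowns, leaving x_4 free.

infinitely many solutions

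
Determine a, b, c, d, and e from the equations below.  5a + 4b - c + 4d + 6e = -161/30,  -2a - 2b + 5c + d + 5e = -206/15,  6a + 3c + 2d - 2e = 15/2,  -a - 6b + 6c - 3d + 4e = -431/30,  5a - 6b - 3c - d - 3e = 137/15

a = 2/3, b = 1/5, c = -1/2, d = 1/2, e = -2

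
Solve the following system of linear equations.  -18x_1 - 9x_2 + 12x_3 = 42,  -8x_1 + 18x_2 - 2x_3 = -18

infinitely many solutions

Row-reduce:
R1 ← R1 / (-18).
R2 ← R2 + 8·R1.
R2 ← R2 / (22).
R1 ← R1 − 1/2·R2.
Rank is 2 with 3 unknowns, leaving x_3 free.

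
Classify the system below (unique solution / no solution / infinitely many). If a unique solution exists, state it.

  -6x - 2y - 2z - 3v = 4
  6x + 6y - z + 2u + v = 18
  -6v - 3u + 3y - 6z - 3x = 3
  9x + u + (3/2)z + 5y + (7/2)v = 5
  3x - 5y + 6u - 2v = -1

Row-reduce:
R1 ← R1 / (-6).
R2 ← R2 − 6·R1.
R3 ← R3 + 3·R1.
R4 ← R4 − 9·R1.
R5 ← R5 − 3·R1.
R2 ← R2 / (4).
R1 ← R1 − 1/3·R2.
R3 ← R3 − 4·R2.
R4 ← R4 − 2·R2.
R5 ← R5 + 6·R2.
R3 ← R3 / (-2).
R1 ← R1 − 7/12·R3.
R2 ← R2 + 3/4·R3.
R5 ← R5 + 11/2·R3.
Swap R4 and R5.
R4 ← R4 / (91/4).
R1 ← R1 + 13/8·R4.
R2 ← R2 − 19/8·R4.
R3 ← R3 − 5/2·R4.
Rank is 4 with 5 unknowns, leaving v free.

infinitely many solutions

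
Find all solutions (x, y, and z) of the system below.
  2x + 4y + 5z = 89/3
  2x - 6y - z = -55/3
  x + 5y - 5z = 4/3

x = 4/3, y = 3, z = 3

Row-reduce the augmented matrix:
R1 ← R1 / (2).
R2 ← R2 − 2·R1.
R3 ← R3 − 1·R1.
R2 ← R2 / (-10).
R1 ← R1 − 2·R2.
R3 ← R3 − 3·R2.
R3 ← R3 / (-93/10).
R1 ← R1 − 13/10·R3.
R2 ← R2 − 3/5·R3.
Reading off the reduced rows gives x = 4/3, y = 3, z = 3.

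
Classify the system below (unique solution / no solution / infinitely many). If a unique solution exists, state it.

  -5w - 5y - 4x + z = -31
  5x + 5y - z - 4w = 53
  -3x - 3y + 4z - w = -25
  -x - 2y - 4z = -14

Row-reduce the augmented matrix:
R1 ← R1 / (-4).
R2 ← R2 − 5·R1.
R3 ← R3 + 3·R1.
R4 ← R4 + 1·R1.
R2 ← R2 / (-5/4).
R1 ← R1 − 5/4·R2.
R3 ← R3 − 3/4·R2.
R4 ← R4 + 3/4·R2.
R3 ← R3 / (17/5).
R2 ← R2 + 1/5·R3.
R4 ← R4 + 22/5·R3.
R4 ← R4 / (3).
R1 ← R1 + 9·R4.
R2 ← R2 − 8·R4.
R3 ← R3 + 1·R4.
Reading off the reduced rows gives x = 4, y = 5, z = 0, w = -2.

x = 4, y = 5, z = 0, w = -2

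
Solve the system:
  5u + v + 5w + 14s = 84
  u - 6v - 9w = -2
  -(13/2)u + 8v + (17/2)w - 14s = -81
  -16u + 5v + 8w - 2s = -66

infinitely many solutions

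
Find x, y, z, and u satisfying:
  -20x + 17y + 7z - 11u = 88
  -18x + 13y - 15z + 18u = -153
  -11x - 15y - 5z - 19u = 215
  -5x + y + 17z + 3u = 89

Row-reduce the augmented matrix:
R1 ← R1 / (-20).
R2 ← R2 + 18·R1.
R3 ← R3 + 11·R1.
R4 ← R4 + 5·R1.
R2 ← R2 / (-23/10).
R1 ← R1 + 17/20·R2.
R3 ← R3 + 487/20·R2.
R4 ← R4 + 13/4·R2.
R3 ← R3 / (4983/23).
R1 ← R1 − 173/23·R3.
R2 ← R2 − 213/23·R3.
R4 ← R4 − 1043/23·R3.
R4 ← R4 / (153787/4983).
R1 ← R1 − 4702/4983·R4.
R2 ← R2 − 3485/3322·R4.
R3 ← R3 + 14183/9966·R4.
Reading off the reduced rows gives x = -5, y = -6, z = 5, u = -5.

x = -5, y = -6, z = 5, u = -5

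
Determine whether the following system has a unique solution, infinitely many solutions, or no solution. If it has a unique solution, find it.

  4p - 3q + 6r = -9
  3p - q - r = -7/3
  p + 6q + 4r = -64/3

p = -2, q = -7/3, r = -4/3

Row-reduce the augmented matrix:
R1 ← R1 / (4).
R2 ← R2 − 3·R1.
R3 ← R3 − 1·R1.
R2 ← R2 / (5/4).
R1 ← R1 + 3/4·R2.
R3 ← R3 − 27/4·R2.
R3 ← R3 / (161/5).
R1 ← R1 + 9/5·R3.
R2 ← R2 + 22/5·R3.
Reading off the reduced rows gives p = -2, q = -7/3, r = -4/3.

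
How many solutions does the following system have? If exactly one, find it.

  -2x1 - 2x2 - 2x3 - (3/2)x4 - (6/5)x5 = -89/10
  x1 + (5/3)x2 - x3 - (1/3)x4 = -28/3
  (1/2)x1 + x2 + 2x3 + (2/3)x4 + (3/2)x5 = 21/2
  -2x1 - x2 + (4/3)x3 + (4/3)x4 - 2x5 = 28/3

infinitely many solutions

Row-reduce:
R1 ← R1 / (-2).
R2 ← R2 − 1·R1.
R3 ← R3 − 1/2·R1.
R4 ← R4 + 2·R1.
R2 ← R2 / (2/3).
R1 ← R1 − 1·R2.
R3 ← R3 − 1/2·R2.
R4 ← R4 − 1·R2.
R3 ← R3 / (3).
R1 ← R1 − 4·R3.
R2 ← R2 + 3·R3.
R4 ← R4 − 19/3·R3.
R4 ← R4 / (919/432).
R1 ← R1 − 65/72·R4.
R2 ← R2 + 25/48·R4.
R3 ← R3 − 53/144·R4.
Rank is 4 with 5 unknowns, leaving x5 free.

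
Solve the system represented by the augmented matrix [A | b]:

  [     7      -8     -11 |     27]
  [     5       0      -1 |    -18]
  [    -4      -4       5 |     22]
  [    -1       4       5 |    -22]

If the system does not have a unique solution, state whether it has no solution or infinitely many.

no solution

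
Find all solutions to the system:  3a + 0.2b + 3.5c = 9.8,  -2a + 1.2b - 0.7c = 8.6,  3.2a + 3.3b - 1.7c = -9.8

a = -4, b = 4, c = 6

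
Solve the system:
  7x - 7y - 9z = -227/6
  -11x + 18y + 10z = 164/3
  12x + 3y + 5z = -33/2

x = -7/3, y = 1/2, z = 2

Row-reduce the augmented matrix:
R1 ← R1 / (7).
R2 ← R2 + 11·R1.
R3 ← R3 − 12·R1.
R2 ← R2 / (7).
R1 ← R1 + 1·R2.
R3 ← R3 − 15·R2.
R3 ← R3 / (1436/49).
R1 ← R1 + 92/49·R3.
R2 ← R2 + 29/49·R3.
Reading off the reduced rows gives x = -7/3, y = 1/2, z = 2.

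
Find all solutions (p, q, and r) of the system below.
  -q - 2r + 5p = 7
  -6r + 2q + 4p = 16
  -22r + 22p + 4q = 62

infinitely many solutions

Row-reduce:
R1 ← R1 / (5).
R2 ← R2 − 4·R1.
R3 ← R3 − 22·R1.
R2 ← R2 / (14/5).
R1 ← R1 + 1/5·R2.
R3 ← R3 − 42/5·R2.
Rank is 2 with 3 unknowns, leaving r free.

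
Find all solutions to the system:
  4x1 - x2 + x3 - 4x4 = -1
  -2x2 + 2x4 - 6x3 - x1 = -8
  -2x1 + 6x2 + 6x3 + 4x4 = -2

infinitely many solutions

Row-reduce:
R1 ← R1 / (4).
R2 ← R2 + 1·R1.
R3 ← R3 + 2·R1.
R2 ← R2 / (-9/4).
R1 ← R1 + 1/4·R2.
R3 ← R3 − 11/2·R2.
R3 ← R3 / (-68/9).
R1 ← R1 − 8/9·R3.
R2 ← R2 − 23/9·R3.
Rank is 3 with 4 unknowns, leaving x4 free.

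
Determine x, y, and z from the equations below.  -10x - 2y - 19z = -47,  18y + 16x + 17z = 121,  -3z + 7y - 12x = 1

x = 2, y = 4, z = 1

Row-reduce the augmented matrix:
R1 ← R1 / (-10).
R2 ← R2 − 16·R1.
R3 ← R3 + 12·R1.
R2 ← R2 / (74/5).
R1 ← R1 − 1/5·R2.
R3 ← R3 − 47/5·R2.
R3 ← R3 / (2095/74).
R1 ← R1 − 77/37·R3.
R2 ← R2 + 67/74·R3.
Reading off the reduced rows gives x = 2, y = 4, z = 1.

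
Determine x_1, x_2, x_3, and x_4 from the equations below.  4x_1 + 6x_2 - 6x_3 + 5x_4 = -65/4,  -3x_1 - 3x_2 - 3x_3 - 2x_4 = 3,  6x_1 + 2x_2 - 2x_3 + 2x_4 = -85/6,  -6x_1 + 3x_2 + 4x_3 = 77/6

Row-reduce the augmented matrix:
R1 ← R1 / (4).
R2 ← R2 + 3·R1.
R3 ← R3 − 6·R1.
R4 ← R4 + 6·R1.
R2 ← R2 / (3/2).
R1 ← R1 − 3/2·R2.
R3 ← R3 + 7·R2.
R4 ← R4 − 12·R2.
R3 ← R3 / (-28).
R1 ← R1 − 6·R3.
R2 ← R2 + 5·R3.
R4 ← R4 − 55·R3.
R4 ← R4 / (-53/42).
R1 ← R1 − 1/14·R4.
R2 ← R2 − 29/42·R4.
R3 ← R3 + 2/21·R4.
Reading off the reduced rows gives x_1 = -2, x_2 = -3/2, x_3 = 4/3, x_4 = 7/4.

x_1 = -2, x_2 = -3/2, x_3 = 4/3, x_4 = 7/4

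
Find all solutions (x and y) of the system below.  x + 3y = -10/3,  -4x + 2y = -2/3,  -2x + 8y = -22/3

x = -1/3, y = -1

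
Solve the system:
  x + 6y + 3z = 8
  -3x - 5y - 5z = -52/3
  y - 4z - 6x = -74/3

Row-reduce the augmented matrix:
R2 ← R2 + 3·R1.
R3 ← R3 + 6·R1.
R2 ← R2 / (13).
R1 ← R1 − 6·R2.
R3 ← R3 − 37·R2.
R3 ← R3 / (34/13).
R1 ← R1 − 15/13·R3.
R2 ← R2 − 4/13·R3.
Reading off the reduced rows gives x = 3, y = 0, z = 5/3.

x = 3, y = 0, z = 5/3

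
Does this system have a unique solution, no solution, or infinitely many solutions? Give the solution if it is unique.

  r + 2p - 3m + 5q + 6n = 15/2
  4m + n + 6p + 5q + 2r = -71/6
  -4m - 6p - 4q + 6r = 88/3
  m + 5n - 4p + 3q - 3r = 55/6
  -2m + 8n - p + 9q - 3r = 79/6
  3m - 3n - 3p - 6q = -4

Row-reduce the augmented matrix:
R1 ← R1 / (-3).
R2 ← R2 − 4·R1.
R3 ← R3 + 4·R1.
R4 ← R4 − 1·R1.
R5 ← R5 + 2·R1.
R6 ← R6 − 3·R1.
R2 ← R2 / (9).
R1 ← R1 + 2·R2.
R3 ← R3 + 8·R2.
R4 ← R4 − 7·R2.
R5 ← R5 − 4·R2.
R6 ← R6 − 3·R2.
R3 ← R3 / (-26/27).
R1 ← R1 − 34/27·R3.
R2 ← R2 − 26/27·R3.
R4 ← R4 + 272/27·R3.
R5 ← R5 + 167/27·R3.
R6 ← R6 + 35/9·R3.
R4 ← R4 / (-17/13).
R1 ← R1 − 7/13·R4.
R2 ← R2 − 1·R4.
R3 ← R3 − 4/13·R4.
R5 ← R5 − 31/13·R4.
R6 ← R6 + 48/13·R4.
R5 ← R5 / (-3558/17).
R1 ← R1 + 419/17·R5.
R2 ← R2 + 970/17·R5.
R3 ← R3 + 475/17·R5.
R4 ← R4 − 1106/17·R5.
R6 ← R6 − 3558/17·R5.
R6 reduces to 0 = 0, so the extra equation is consistent.
Reading off the reduced rows gives m = -4/3, n = 0, p = -3, q = 3/2, r = 2.

m = -4/3, n = 0, p = -3, q = 3/2, r = 2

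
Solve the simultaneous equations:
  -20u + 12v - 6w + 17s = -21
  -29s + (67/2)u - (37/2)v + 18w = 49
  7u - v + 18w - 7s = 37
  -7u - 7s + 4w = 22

Row-reduce:
R1 ← R1 / (-20).
R2 ← R2 − 67/2·R1.
R3 ← R3 − 7·R1.
R4 ← R4 + 7·R1.
R2 ← R2 / (8/5).
R1 ← R1 + 3/5·R2.
R3 ← R3 − 16/5·R2.
R4 ← R4 + 21/5·R2.
Swap R3 and R4.
R3 ← R3 / (863/32).
R1 ← R1 − 105/32·R3.
R2 ← R2 − 159/32·R3.
Row 4 reduces to 0 = 2, a contradiction. The system is inconsistent.

no solution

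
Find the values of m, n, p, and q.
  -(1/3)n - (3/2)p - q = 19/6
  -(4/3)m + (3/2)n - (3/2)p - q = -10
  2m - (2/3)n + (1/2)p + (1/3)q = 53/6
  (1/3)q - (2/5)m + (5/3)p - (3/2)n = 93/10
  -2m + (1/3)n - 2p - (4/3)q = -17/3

Row-reduce the augmented matrix:
Swap R1 and R2.
R1 ← R1 / (-4/3).
R3 ← R3 − 2·R1.
R4 ← R4 + 2/5·R1.
R5 ← R5 + 2·R1.
R2 ← R2 / (-1/3).
R1 ← R1 + 9/8·R2.
R3 ← R3 − 19/12·R2.
R4 ← R4 + 39/20·R2.
R5 ← R5 + 23/12·R2.
R3 ← R3 / (-71/8).
R1 ← R1 − 99/16·R3.
R2 ← R2 − 9/2·R3.
R4 ← R4 − 1307/120·R3.
R5 ← R5 − 71/8·R3.
R4 ← R4 / (-7/9).
R3 ← R3 − 2/3·R4.
R5 reduces to 0 = 0, so the extra equation is consistent.
Reading off the reduced rows gives m = 3, n = -5, p = 3, q = -6.

m = 3, n = -5, p = 3, q = -6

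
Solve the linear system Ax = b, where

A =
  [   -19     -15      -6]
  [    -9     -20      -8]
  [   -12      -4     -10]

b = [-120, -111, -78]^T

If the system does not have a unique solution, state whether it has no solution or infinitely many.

x_1 = 3, x_2 = 3, x_3 = 3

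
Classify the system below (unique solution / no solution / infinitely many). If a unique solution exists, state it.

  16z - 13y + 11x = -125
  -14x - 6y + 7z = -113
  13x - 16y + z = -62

x = 3, y = 6, z = -5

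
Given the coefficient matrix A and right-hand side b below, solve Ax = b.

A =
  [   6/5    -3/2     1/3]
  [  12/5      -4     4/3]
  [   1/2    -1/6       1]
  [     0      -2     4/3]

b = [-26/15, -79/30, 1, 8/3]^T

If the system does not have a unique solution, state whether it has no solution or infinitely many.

no solution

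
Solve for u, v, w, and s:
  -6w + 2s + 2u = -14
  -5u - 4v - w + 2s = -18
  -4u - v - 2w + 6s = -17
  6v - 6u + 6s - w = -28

Row-reduce the augmented matrix:
R1 ← R1 / (2).
R2 ← R2 + 5·R1.
R3 ← R3 + 4·R1.
R4 ← R4 + 6·R1.
R2 ← R2 / (-4).
R3 ← R3 + 1·R2.
R4 ← R4 − 6·R2.
R3 ← R3 / (-10).
R1 ← R1 + 3·R3.
R2 ← R2 − 4·R3.
R4 ← R4 + 43·R3.
R4 ← R4 / (-519/40).
R1 ← R1 + 59/40·R4.
R2 ← R2 − 31/20·R4.
R3 ← R3 + 33/40·R4.
Reading off the reduced rows gives u = 4, v = -1, w = 4, s = 1.

u = 4, v = -1, w = 4, s = 1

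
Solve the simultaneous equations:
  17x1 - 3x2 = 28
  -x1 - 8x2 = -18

Row-reduce the augmented matrix:
R1 ← R1 / (17).
R2 ← R2 + 1·R1.
R2 ← R2 / (-139/17).
R1 ← R1 + 3/17·R2.
Reading off the reduced rows gives x1 = 2, x2 = 2.

x1 = 2, x2 = 2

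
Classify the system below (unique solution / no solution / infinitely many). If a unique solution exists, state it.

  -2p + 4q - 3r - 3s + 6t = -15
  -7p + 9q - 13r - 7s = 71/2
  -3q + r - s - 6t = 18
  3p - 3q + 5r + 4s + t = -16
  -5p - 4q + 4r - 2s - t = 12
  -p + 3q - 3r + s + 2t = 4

Row-reduce:
R1 ← R1 / (-2).
R2 ← R2 + 7·R1.
R4 ← R4 − 3·R1.
R5 ← R5 + 5·R1.
R6 ← R6 + 1·R1.
R2 ← R2 / (-5).
R1 ← R1 + 2·R2.
R3 ← R3 + 3·R2.
R4 ← R4 − 3·R2.
R5 ← R5 + 14·R2.
R6 ← R6 − 1·R2.
R3 ← R3 / (5/2).
R1 ← R1 − 5/2·R3.
R2 ← R2 − 1/2·R3.
R4 ← R4 + 1·R3.
R5 ← R5 − 37/2·R3.
R6 ← R6 + 2·R3.
R4 ← R4 / (9/25).
R1 ← R1 − 16/5·R4.
R2 ← R2 + 2/25·R4.
R3 ← R3 + 31/25·R4.
R5 ← R5 − 466/25·R4.
R6 ← R6 − 18/25·R4.
R5 ← R5 / (-73/9).
R1 ← R1 + 14/9·R5.
R2 ← R2 − 26/9·R5.
R3 ← R3 − 25/9·R5.
R4 ← R4 − 1/9·R5.
Row 6 reduces to 0 = 1/2, a contradiction. The system is inconsistent.

no solution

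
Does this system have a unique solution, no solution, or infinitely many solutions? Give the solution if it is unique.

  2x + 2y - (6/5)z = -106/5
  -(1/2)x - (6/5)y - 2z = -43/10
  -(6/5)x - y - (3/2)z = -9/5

x = -1, y = -6, z = 6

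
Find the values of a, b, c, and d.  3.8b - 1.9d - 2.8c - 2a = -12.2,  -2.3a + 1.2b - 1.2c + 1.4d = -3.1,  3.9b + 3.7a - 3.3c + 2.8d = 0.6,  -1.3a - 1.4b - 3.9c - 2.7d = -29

a = 1, b = 2, c = 5, d = 2

Row-reduce the augmented matrix:
R1 ← R1 / (-2).
R2 ← R2 + 23/10·R1.
R3 ← R3 − 37/10·R1.
R4 ← R4 + 13/10·R1.
R2 ← R2 / (-317/100).
R1 ← R1 + 19/10·R2.
R3 ← R3 − 1093/100·R2.
R4 ← R4 + 387/100·R2.
R3 ← R3 / (-4803/3170).
R1 ← R1 − 60/317·R3.
R2 ← R2 + 202/317·R3.
R4 ← R4 + 14411/3170·R3.
R4 ← R4 / (-3917729/96060).
R1 ← R1 − 410/1601·R4.
R2 ← R2 + 57913/9606·R4.
R3 ← R3 + 73835/9606·R4.
Reading off the reduced rows gives a = 1, b = 2, c = 5, d = 2.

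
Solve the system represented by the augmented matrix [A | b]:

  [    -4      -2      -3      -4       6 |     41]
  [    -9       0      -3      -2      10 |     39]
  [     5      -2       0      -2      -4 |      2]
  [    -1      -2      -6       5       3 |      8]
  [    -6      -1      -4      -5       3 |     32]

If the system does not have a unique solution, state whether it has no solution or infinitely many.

Row-reduce:
R1 ← R1 / (-4).
R2 ← R2 + 9·R1.
R3 ← R3 − 5·R1.
R4 ← R4 + 1·R1.
R5 ← R5 + 6·R1.
R2 ← R2 / (9/2).
R1 ← R1 − 1/2·R2.
R3 ← R3 + 9/2·R2.
R4 ← R4 + 3/2·R2.
R5 ← R5 − 2·R2.
Swap R3 and R4.
R3 ← R3 / (-4).
R1 ← R1 − 1/3·R3.
R2 ← R2 − 5/6·R3.
R5 ← R5 + 7/6·R3.
Swap R4 and R5.
R4 ← R4 / (-109/24).
R1 ← R1 − 11/12·R4.
R2 ← R2 − 79/24·R4.
R3 ← R3 + 25/12·R4.
Rank is 4 with 5 unknowns, leaving x_5 free.

infinitely many solutions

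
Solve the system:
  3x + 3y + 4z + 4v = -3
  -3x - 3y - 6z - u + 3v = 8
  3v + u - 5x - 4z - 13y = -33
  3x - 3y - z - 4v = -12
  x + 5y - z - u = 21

no solution

Row-reduce:
R1 ← R1 / (3).
R2 ← R2 + 3·R1.
R3 ← R3 + 5·R1.
R4 ← R4 − 3·R1.
R5 ← R5 − 1·R1.
Swap R2 and R3.
R2 ← R2 / (-8).
R1 ← R1 − 1·R2.
R4 ← R4 + 6·R2.
R5 ← R5 − 4·R2.
R3 ← R3 / (-2).
R1 ← R1 − 5/3·R3.
R2 ← R2 + 1/3·R3.
R4 ← R4 + 7·R3.
R5 ← R5 + 1·R3.
R4 ← R4 / (11/4).
R1 ← R1 + 17/24·R4.
R2 ← R2 − 1/24·R4.
R3 ← R3 − 1/2·R4.
Row 5 reduces to 0 = 1/2, a contradiction. The system is inconsistent.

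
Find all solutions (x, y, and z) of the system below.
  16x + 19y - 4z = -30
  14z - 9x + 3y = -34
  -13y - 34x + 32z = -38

infinitely many solutions

Row-reduce:
R1 ← R1 / (16).
R2 ← R2 + 9·R1.
R3 ← R3 + 34·R1.
R2 ← R2 / (219/16).
R1 ← R1 − 19/16·R2.
R3 ← R3 − 219/8·R2.
Rank is 2 with 3 unknowns, leaving z free.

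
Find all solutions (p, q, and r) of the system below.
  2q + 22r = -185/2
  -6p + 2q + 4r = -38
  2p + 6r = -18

Row-reduce:
Swap R1 and R2.
R1 ← R1 / (-6).
R3 ← R3 − 2·R1.
R2 ← R2 / (2).
R1 ← R1 + 1/3·R2.
R3 ← R3 − 2/3·R2.
Row 3 reduces to 0 = 1/6, a contradiction. The system is inconsistent.

no solution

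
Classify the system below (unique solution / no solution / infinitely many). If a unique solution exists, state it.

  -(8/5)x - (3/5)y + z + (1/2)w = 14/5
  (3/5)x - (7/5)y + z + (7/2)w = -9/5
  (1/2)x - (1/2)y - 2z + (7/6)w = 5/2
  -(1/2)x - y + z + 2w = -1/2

no solution

Row-reduce:
R1 ← R1 / (-8/5).
R2 ← R2 − 3/5·R1.
R3 ← R3 − 1/2·R1.
R4 ← R4 + 1/2·R1.
R2 ← R2 / (-13/8).
R1 ← R1 − 3/8·R2.
R3 ← R3 + 11/16·R2.
R4 ← R4 + 13/16·R2.
R3 ← R3 / (-59/26).
R1 ← R1 + 4/13·R3.
R2 ← R2 + 11/13·R3.
Row 4 reduces to 0 = -1, a contradiction. The system is inconsistent.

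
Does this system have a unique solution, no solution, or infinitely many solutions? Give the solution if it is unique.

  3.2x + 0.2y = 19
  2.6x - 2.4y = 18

x = 6, y = -1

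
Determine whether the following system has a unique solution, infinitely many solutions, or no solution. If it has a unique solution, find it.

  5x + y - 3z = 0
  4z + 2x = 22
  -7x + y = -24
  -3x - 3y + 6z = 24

x = 3, y = -3, z = 4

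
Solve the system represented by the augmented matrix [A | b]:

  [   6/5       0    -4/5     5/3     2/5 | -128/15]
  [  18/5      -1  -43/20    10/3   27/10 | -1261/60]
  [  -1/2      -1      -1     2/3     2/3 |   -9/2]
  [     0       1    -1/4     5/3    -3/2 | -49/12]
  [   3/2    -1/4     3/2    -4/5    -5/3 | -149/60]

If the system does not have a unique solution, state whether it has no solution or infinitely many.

no solution

Row-reduce:
R1 ← R1 / (6/5).
R2 ← R2 − 18/5·R1.
R3 ← R3 + 1/2·R1.
R5 ← R5 − 3/2·R1.
R2 ← R2 / (-1).
R3 ← R3 + 1·R2.
R4 ← R4 − 1·R2.
R5 ← R5 + 1/4·R2.
R3 ← R3 / (-19/12).
R1 ← R1 + 2/3·R3.
R2 ← R2 + 1/4·R3.
R5 ← R5 − 39/16·R3.
Swap R4 and R5.
R4 ← R4 / (10007/4560).
R1 ← R1 − 13/114·R4.
R2 ← R2 − 271/228·R4.
R3 ← R3 + 109/57·R4.
Row 5 reduces to 0 = 1/2, a contradiction. The system is inconsistent.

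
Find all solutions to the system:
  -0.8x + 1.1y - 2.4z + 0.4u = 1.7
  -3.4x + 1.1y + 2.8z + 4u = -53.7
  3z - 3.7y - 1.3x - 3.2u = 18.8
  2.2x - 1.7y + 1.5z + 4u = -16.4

x = 3, y = -5, z = -5, u = -6

Row-reduce the augmented matrix:
R1 ← R1 / (-4/5).
R2 ← R2 + 17/5·R1.
R3 ← R3 + 13/10·R1.
R4 ← R4 − 11/5·R1.
R2 ← R2 / (-143/40).
R1 ← R1 + 11/8·R2.
R3 ← R3 + 439/80·R2.
R4 ← R4 − 53/40·R2.
R3 ← R3 / (-718/55).
R1 ← R1 + 2·R3.
R2 ← R2 + 40/11·R3.
R4 ← R4 + 31/110·R3.
R4 ← R4 / (570473/93340).
R1 ← R1 + 1185/4667·R4.
R2 ← R2 − 6592/4667·R4.
R3 ← R3 − 5277/9334·R4.
Reading off the reduced rows gives x = 3, y = -5, z = -5, u = -6.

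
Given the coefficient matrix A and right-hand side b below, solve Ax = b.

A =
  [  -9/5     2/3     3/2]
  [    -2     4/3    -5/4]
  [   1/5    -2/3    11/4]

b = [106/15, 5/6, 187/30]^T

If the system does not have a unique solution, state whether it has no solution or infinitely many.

infinitely many solutions

Row-reduce:
R1 ← R1 / (-9/5).
R2 ← R2 + 2·R1.
R3 ← R3 − 1/5·R1.
R2 ← R2 / (16/27).
R1 ← R1 + 10/27·R2.
R3 ← R3 + 16/27·R2.
Rank is 2 with 3 unknowns, leaving x_3 free.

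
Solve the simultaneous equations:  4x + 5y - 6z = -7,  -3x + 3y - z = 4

Row-reduce:
R1 ← R1 / (4).
R2 ← R2 + 3·R1.
R2 ← R2 / (27/4).
R1 ← R1 − 5/4·R2.
Rank is 2 with 3 unknowns, leaving z free.

infinitely many solutions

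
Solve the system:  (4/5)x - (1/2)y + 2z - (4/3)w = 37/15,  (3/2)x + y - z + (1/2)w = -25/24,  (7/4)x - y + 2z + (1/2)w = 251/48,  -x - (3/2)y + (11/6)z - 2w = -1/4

x = -1/4, y = 4/3, z = 3, w = 2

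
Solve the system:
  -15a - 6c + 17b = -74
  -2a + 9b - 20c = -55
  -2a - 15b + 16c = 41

Row-reduce the augmented matrix:
R1 ← R1 / (-15).
R2 ← R2 + 2·R1.
R3 ← R3 + 2·R1.
R2 ← R2 / (101/15).
R1 ← R1 + 17/15·R2.
R3 ← R3 + 259/15·R2.
R3 ← R3 / (-3276/101).
R1 ← R1 + 286/101·R3.
R2 ← R2 + 288/101·R3.
Reading off the reduced rows gives a = 3, b = -1, c = 2.

a = 3, b = -1, c = 2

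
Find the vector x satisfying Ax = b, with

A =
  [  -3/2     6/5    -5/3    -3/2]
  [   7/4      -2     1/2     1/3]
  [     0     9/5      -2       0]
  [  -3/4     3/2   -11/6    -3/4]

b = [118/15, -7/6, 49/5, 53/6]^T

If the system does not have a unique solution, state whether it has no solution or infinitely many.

Row-reduce:
R1 ← R1 / (-3/2).
R2 ← R2 − 7/4·R1.
R4 ← R4 + 3/4·R1.
R2 ← R2 / (-3/5).
R1 ← R1 + 4/5·R2.
R3 ← R3 − 9/5·R2.
R4 ← R4 − 9/10·R2.
R3 ← R3 / (-19/3).
R1 ← R1 − 82/27·R3.
R2 ← R2 − 65/27·R3.
R4 ← R4 + 19/6·R3.
Rank is 3 with 4 unknowns, leaving x_4 free.

infinitely many solutions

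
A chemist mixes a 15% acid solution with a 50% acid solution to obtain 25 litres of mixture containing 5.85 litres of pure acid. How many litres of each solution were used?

litres of solution A: 19, litres of solution B: 6

Let a = litres of solution A, b = litres of solution B.
  a + b = 25
  (3/20)a + (1/2)b = 117/20
Row-reduce the augmented matrix:
R2 ← R2 − 3/20·R1.
R2 ← R2 / (7/20).
R1 ← R1 − 1·R2.
Reading off the reduced rows gives a = 19, b = 6.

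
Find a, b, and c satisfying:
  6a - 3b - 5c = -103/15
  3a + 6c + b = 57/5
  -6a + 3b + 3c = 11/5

Row-reduce the augmented matrix:
R1 ← R1 / (6).
R2 ← R2 − 3·R1.
R3 ← R3 + 6·R1.
R2 ← R2 / (5/2).
R1 ← R1 + 1/2·R2.
R3 ← R3 / (-2).
R1 ← R1 − 13/15·R3.
R2 ← R2 − 17/5·R3.
Reading off the reduced rows gives a = -1/5, b = -2, c = 7/3.

a = -1/5, b = -2, c = 7/3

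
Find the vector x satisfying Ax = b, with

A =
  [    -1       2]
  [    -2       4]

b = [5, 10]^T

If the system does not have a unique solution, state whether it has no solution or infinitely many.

infinitely many solutions

Row-reduce:
R1 ← R1 / (-1).
R2 ← R2 + 2·R1.
Rank is 1 with 2 unknowns, leaving x_2 free.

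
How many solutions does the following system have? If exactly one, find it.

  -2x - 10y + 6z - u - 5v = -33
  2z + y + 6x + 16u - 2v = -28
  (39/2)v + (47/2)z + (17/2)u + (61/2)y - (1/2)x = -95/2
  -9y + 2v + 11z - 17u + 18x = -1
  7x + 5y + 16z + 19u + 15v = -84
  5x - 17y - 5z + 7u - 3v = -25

Row-reduce:
R1 ← R1 / (-2).
R2 ← R2 − 6·R1.
R3 ← R3 + 1/2·R1.
R4 ← R4 − 18·R1.
R5 ← R5 − 7·R1.
R6 ← R6 − 5·R1.
R2 ← R2 / (-29).
R1 ← R1 − 5·R2.
R3 ← R3 − 33·R2.
R4 ← R4 + 99·R2.
R5 ← R5 + 30·R2.
R6 ← R6 + 42·R2.
R3 ← R3 / (1298/29).
R1 ← R1 − 13/29·R3.
R2 ← R2 + 20/29·R3.
R4 ← R4 + 95/29·R3.
R5 ← R5 − 473/29·R3.
R6 ← R6 + 550/29·R3.
R4 ← R4 / (-356463/5192).
R1 ← R1 − 13009/5192·R4.
R2 ← R2 + 111/1298·R4.
R3 ← R3 − 2731/5192·R4.
R5 ← R5 + 3081/472·R4.
R6 ← R6 + 1027/236·R4.
R5 ← R5 / (1560709/118821).
R1 ← R1 − 38257/356463·R5.
R2 ← R2 − 69986/118821·R5.
R3 ← R3 − 52531/356463·R5.
R4 ← R4 + 78593/356463·R5.
R6 ← R6 − 3121418/356463·R5.
Row 6 reduces to 0 = -2/3, a contradiction. The system is inconsistent.

no solution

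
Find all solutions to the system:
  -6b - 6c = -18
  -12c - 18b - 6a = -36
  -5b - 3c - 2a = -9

infinitely many solutions

Row-reduce:
Swap R1 and R2.
R1 ← R1 / (-6).
R3 ← R3 + 2·R1.
R2 ← R2 / (-6).
R1 ← R1 − 3·R2.
R3 ← R3 − 1·R2.
Rank is 2 with 3 unknowns, leaving c free.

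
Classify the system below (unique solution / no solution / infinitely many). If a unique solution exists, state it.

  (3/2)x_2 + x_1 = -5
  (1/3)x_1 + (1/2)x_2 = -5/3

Row-reduce:
R2 ← R2 − 1/3·R1.
Rank is 1 with 2 unknowns, leaving x_2 free.

infinitely many solutions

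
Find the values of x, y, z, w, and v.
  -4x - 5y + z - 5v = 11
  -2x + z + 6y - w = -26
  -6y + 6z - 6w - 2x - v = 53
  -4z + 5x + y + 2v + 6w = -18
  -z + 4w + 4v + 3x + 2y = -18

x = 4, y = -4, z = 2, w = -4, v = -1

Row-reduce the augmented matrix:
R1 ← R1 / (-4).
R2 ← R2 + 2·R1.
R3 ← R3 + 2·R1.
R4 ← R4 − 5·R1.
R5 ← R5 − 3·R1.
R2 ← R2 / (17/2).
R1 ← R1 − 5/4·R2.
R3 ← R3 + 7/2·R2.
R4 ← R4 + 21/4·R2.
R5 ← R5 + 7/4·R2.
R3 ← R3 / (97/17).
R1 ← R1 + 11/34·R3.
R2 ← R2 − 1/17·R3.
R4 ← R4 + 83/34·R3.
R5 ← R5 + 5/34·R3.
R4 ← R4 / (256/97).
R1 ← R1 + 21/97·R4.
R2 ← R2 + 5/97·R4.
R3 ← R3 + 109/97·R4.
R5 ← R5 − 352/97·R4.
R5 ← R5 / (49/16).
R1 ← R1 − 457/512·R5.
R2 ← R2 − 121/512·R5.
R3 ← R3 + 127/512·R5.
R4 ← R4 + 315/512·R5.
Reading off the reduced rows gives x = 4, y = -4, z = 2, w = -4, v = -1.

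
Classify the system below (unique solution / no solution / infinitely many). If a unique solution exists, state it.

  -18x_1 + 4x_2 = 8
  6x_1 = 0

Row-reduce the augmented matrix:
R1 ← R1 / (-18).
R2 ← R2 − 6·R1.
R2 ← R2 / (4/3).
R1 ← R1 + 2/9·R2.
Reading off the reduced rows gives x_1 = 0, x_2 = 2.

x_1 = 0, x_2 = 2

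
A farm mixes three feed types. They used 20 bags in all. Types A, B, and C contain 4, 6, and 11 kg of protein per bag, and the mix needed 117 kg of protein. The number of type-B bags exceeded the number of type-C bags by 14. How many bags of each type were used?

type-A bags: 4, type-B bags: 15, type-C bags: 1

Let a = type-A bags, b = type-B bags, c = type-C bags.
  a + b + c = 20
  4a + 6b + 11c = 117
  b - c = 14
Row-reduce the augmented matrix:
R2 ← R2 − 4·R1.
R2 ← R2 / (2).
R1 ← R1 − 1·R2.
R3 ← R3 − 1·R2.
R3 ← R3 / (-9/2).
R1 ← R1 + 5/2·R3.
R2 ← R2 − 7/2·R3.
Reading off the reduced rows gives a = 4, b = 15, c = 1.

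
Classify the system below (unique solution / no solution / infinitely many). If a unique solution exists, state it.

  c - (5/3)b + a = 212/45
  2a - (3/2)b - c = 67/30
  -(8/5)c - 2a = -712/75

Row-reduce the augmented matrix:
R2 ← R2 − 2·R1.
R3 ← R3 + 2·R1.
R2 ← R2 / (11/6).
R1 ← R1 + 5/3·R2.
R3 ← R3 + 10/3·R2.
R3 ← R3 / (-278/55).
R1 ← R1 + 19/11·R3.
R2 ← R2 + 18/11·R3.
Reading off the reduced rows gives a = 8/3, b = 1/3, c = 13/5.

a = 8/3, b = 1/3, c = 13/5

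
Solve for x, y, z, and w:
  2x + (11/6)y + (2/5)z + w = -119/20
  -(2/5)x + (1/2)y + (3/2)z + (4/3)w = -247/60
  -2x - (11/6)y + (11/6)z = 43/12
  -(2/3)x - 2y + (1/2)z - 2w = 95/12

Row-reduce the augmented matrix:
R1 ← R1 / (2).
R2 ← R2 + 2/5·R1.
R3 ← R3 + 2·R1.
R4 ← R4 + 2/3·R1.
R2 ← R2 / (13/15).
R1 ← R1 − 11/12·R2.
R4 ← R4 + 25/18·R2.
R3 ← R3 / (67/30).
R1 ← R1 + 153/104·R3.
R2 ← R2 − 237/130·R3.
R4 ← R4 − 823/260·R3.
R4 ← R4 / (-4913/7839).
R1 ← R1 + 1210/2613·R4.
R2 ← R2 − 830/871·R4.
R3 ← R3 − 30/67·R4.
Reading off the reduced rows gives x = 1/2, y = -3, z = -1/2, w = -5/4.

x = 1/2, y = -3, z = -1/2, w = -5/4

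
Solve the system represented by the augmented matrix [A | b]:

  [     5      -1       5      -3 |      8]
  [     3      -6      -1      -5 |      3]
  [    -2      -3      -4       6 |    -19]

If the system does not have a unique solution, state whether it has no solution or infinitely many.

Row-reduce:
R1 ← R1 / (5).
R2 ← R2 − 3·R1.
R3 ← R3 + 2·R1.
R2 ← R2 / (-27/5).
R1 ← R1 + 1/5·R2.
R3 ← R3 + 17/5·R2.
R3 ← R3 / (14/27).
R1 ← R1 − 31/27·R3.
R2 ← R2 − 20/27·R3.
Rank is 3 with 4 unknowns, leaving x_4 free.

infinitely many solutions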